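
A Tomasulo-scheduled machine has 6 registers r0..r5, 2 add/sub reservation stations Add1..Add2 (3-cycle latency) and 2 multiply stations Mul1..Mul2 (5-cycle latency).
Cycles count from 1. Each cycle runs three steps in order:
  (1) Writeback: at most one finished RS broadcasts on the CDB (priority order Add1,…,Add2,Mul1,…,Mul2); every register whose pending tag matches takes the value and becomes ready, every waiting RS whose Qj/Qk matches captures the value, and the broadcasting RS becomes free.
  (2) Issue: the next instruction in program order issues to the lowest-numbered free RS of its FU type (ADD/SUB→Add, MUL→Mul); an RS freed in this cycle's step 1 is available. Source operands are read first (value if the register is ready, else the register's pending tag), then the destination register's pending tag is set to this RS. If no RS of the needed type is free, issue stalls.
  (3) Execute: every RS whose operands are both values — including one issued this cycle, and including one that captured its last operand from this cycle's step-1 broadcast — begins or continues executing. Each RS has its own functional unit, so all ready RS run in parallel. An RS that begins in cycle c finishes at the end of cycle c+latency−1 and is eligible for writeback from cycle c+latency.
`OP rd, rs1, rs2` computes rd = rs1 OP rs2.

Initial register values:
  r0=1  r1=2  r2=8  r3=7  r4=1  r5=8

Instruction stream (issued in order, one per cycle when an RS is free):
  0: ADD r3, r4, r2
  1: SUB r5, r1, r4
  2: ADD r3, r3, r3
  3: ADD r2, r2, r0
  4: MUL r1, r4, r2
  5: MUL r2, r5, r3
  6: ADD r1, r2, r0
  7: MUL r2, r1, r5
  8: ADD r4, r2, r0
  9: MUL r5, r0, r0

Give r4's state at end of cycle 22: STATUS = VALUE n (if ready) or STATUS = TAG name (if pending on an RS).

  c1: issue ADD r3<-Add1  regs: r0:1,r1:2,r2:8,r3:Add1,r4:1,r5:8
  c2: issue SUB r5<-Add2  regs: r0:1,r1:2,r2:8,r3:Add1,r4:1,r5:Add2
  c3: stall  regs: r0:1,r1:2,r2:8,r3:Add1,r4:1,r5:Add2
  c4: CDB Add1=9; issue ADD r3<-Add1  regs: r0:1,r1:2,r2:8,r3:Add1,r4:1,r5:Add2
  c5: CDB Add2=1; issue ADD r2<-Add2  regs: r0:1,r1:2,r2:Add2,r3:Add1,r4:1,r5:1
  c6: issue MUL r1<-Mul1  regs: r0:1,r1:Mul1,r2:Add2,r3:Add1,r4:1,r5:1
  c7: CDB Add1=18; issue MUL r2<-Mul2  regs: r0:1,r1:Mul1,r2:Mul2,r3:18,r4:1,r5:1
  c8: CDB Add2=9; issue ADD r1<-Add1  regs: r0:1,r1:Add1,r2:Mul2,r3:18,r4:1,r5:1
  c9: stall  regs: r0:1,r1:Add1,r2:Mul2,r3:18,r4:1,r5:1
  c10: stall  regs: r0:1,r1:Add1,r2:Mul2,r3:18,r4:1,r5:1
  c11: stall  regs: r0:1,r1:Add1,r2:Mul2,r3:18,r4:1,r5:1
  c12: CDB Mul2=18; issue MUL r2<-Mul2  regs: r0:1,r1:Add1,r2:Mul2,r3:18,r4:1,r5:1
  c13: CDB Mul1=9; issue ADD r4<-Add2  regs: r0:1,r1:Add1,r2:Mul2,r3:18,r4:Add2,r5:1
  c14: issue MUL r5<-Mul1  regs: r0:1,r1:Add1,r2:Mul2,r3:18,r4:Add2,r5:Mul1
  c15: CDB Add1=19  regs: r0:1,r1:19,r2:Mul2,r3:18,r4:Add2,r5:Mul1
  c16: -  regs: r0:1,r1:19,r2:Mul2,r3:18,r4:Add2,r5:Mul1
  c17: -  regs: r0:1,r1:19,r2:Mul2,r3:18,r4:Add2,r5:Mul1
  c18: -  regs: r0:1,r1:19,r2:Mul2,r3:18,r4:Add2,r5:Mul1
  c19: CDB Mul1=1  regs: r0:1,r1:19,r2:Mul2,r3:18,r4:Add2,r5:1
  c20: CDB Mul2=19  regs: r0:1,r1:19,r2:19,r3:18,r4:Add2,r5:1
  c21: -  regs: r0:1,r1:19,r2:19,r3:18,r4:Add2,r5:1
  c22: -  regs: r0:1,r1:19,r2:19,r3:18,r4:Add2,r5:1

STATUS = TAG Add2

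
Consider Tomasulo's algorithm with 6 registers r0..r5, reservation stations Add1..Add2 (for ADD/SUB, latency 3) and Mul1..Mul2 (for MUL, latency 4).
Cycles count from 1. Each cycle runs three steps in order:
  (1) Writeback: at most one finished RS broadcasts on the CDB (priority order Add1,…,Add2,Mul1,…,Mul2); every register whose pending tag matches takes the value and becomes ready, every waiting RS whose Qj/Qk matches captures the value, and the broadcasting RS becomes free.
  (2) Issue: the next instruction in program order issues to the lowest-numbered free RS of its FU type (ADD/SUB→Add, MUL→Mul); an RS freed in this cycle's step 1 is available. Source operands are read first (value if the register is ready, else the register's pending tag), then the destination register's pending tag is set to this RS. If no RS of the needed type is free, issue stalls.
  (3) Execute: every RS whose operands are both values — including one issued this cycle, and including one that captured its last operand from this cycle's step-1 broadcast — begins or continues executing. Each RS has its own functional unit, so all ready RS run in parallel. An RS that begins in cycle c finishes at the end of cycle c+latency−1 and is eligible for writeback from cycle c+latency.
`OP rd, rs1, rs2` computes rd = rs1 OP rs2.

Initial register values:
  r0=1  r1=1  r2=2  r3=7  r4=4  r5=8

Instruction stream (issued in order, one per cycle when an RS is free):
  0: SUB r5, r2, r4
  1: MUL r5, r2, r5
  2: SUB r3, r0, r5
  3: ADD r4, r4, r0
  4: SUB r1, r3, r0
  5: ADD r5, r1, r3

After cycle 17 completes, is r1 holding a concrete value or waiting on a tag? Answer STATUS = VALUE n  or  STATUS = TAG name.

  c1: issue SUB r5<-Add1  regs: r0:1,r1:1,r2:2,r3:7,r4:4,r5:Add1
  c2: issue MUL r5<-Mul1  regs: r0:1,r1:1,r2:2,r3:7,r4:4,r5:Mul1
  c3: issue SUB r3<-Add2  regs: r0:1,r1:1,r2:2,r3:Add2,r4:4,r5:Mul1
  c4: CDB Add1=-2; issue ADD r4<-Add1  regs: r0:1,r1:1,r2:2,r3:Add2,r4:Add1,r5:Mul1
  c5: stall  regs: r0:1,r1:1,r2:2,r3:Add2,r4:Add1,r5:Mul1
  c6: stall  regs: r0:1,r1:1,r2:2,r3:Add2,r4:Add1,r5:Mul1
  c7: CDB Add1=5; issue SUB r1<-Add1  regs: r0:1,r1:Add1,r2:2,r3:Add2,r4:5,r5:Mul1
  c8: CDB Mul1=-4; stall  regs: r0:1,r1:Add1,r2:2,r3:Add2,r4:5,r5:-4
  c9: stall  regs: r0:1,r1:Add1,r2:2,r3:Add2,r4:5,r5:-4
  c10: stall  regs: r0:1,r1:Add1,r2:2,r3:Add2,r4:5,r5:-4
  c11: CDB Add2=5; issue ADD r5<-Add2  regs: r0:1,r1:Add1,r2:2,r3:5,r4:5,r5:Add2
  c12: -  regs: r0:1,r1:Add1,r2:2,r3:5,r4:5,r5:Add2
  c13: -  regs: r0:1,r1:Add1,r2:2,r3:5,r4:5,r5:Add2
  c14: CDB Add1=4  regs: r0:1,r1:4,r2:2,r3:5,r4:5,r5:Add2
  c15: -  regs: r0:1,r1:4,r2:2,r3:5,r4:5,r5:Add2
  c16: -  regs: r0:1,r1:4,r2:2,r3:5,r4:5,r5:Add2
  c17: CDB Add2=9  regs: r0:1,r1:4,r2:2,r3:5,r4:5,r5:9

STATUS = VALUE 4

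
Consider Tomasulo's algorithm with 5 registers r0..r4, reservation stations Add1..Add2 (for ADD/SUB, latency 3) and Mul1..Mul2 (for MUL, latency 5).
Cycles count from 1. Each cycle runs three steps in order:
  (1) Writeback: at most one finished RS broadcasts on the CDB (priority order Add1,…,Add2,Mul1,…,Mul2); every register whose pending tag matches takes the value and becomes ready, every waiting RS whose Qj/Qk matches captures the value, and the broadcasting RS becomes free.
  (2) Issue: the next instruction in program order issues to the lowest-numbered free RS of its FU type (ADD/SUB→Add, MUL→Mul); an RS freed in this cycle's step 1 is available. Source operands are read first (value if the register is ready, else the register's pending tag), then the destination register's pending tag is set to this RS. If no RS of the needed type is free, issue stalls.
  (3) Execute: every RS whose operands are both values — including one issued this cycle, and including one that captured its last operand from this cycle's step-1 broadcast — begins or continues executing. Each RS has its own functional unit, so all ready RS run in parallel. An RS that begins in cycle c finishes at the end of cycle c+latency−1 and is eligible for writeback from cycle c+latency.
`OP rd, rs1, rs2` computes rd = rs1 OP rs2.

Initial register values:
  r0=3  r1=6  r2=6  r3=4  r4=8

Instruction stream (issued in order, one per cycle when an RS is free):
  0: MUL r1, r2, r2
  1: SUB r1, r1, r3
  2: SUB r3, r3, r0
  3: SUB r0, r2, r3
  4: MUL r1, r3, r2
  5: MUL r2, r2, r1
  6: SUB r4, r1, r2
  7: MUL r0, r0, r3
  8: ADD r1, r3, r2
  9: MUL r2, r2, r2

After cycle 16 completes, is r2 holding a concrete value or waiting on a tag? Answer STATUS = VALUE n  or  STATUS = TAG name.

cycle 1: issue MUL r1<-Mul1 // r0:3,r1:Mul1,r2:6,r3:4,r4:8
cycle 2: issue SUB r1<-Add1 // r0:3,r1:Add1,r2:6,r3:4,r4:8
cycle 3: issue SUB r3<-Add2 // r0:3,r1:Add1,r2:6,r3:Add2,r4:8
cycle 4: stall // r0:3,r1:Add1,r2:6,r3:Add2,r4:8
cycle 5: stall // r0:3,r1:Add1,r2:6,r3:Add2,r4:8
cycle 6: CDB Add2=1; issue SUB r0<-Add2 // r0:Add2,r1:Add1,r2:6,r3:1,r4:8
cycle 7: CDB Mul1=36; issue MUL r1<-Mul1 // r0:Add2,r1:Mul1,r2:6,r3:1,r4:8
cycle 8: issue MUL r2<-Mul2 // r0:Add2,r1:Mul1,r2:Mul2,r3:1,r4:8
cycle 9: CDB Add2=5; issue SUB r4<-Add2 // r0:5,r1:Mul1,r2:Mul2,r3:1,r4:Add2
cycle 10: CDB Add1=32; stall // r0:5,r1:Mul1,r2:Mul2,r3:1,r4:Add2
cycle 11: stall // r0:5,r1:Mul1,r2:Mul2,r3:1,r4:Add2
cycle 12: CDB Mul1=6; issue MUL r0<-Mul1 // r0:Mul1,r1:6,r2:Mul2,r3:1,r4:Add2
cycle 13: issue ADD r1<-Add1 // r0:Mul1,r1:Add1,r2:Mul2,r3:1,r4:Add2
cycle 14: stall // r0:Mul1,r1:Add1,r2:Mul2,r3:1,r4:Add2
cycle 15: stall // r0:Mul1,r1:Add1,r2:Mul2,r3:1,r4:Add2
cycle 16: stall // r0:Mul1,r1:Add1,r2:Mul2,r3:1,r4:Add2

STATUS = TAG Mul2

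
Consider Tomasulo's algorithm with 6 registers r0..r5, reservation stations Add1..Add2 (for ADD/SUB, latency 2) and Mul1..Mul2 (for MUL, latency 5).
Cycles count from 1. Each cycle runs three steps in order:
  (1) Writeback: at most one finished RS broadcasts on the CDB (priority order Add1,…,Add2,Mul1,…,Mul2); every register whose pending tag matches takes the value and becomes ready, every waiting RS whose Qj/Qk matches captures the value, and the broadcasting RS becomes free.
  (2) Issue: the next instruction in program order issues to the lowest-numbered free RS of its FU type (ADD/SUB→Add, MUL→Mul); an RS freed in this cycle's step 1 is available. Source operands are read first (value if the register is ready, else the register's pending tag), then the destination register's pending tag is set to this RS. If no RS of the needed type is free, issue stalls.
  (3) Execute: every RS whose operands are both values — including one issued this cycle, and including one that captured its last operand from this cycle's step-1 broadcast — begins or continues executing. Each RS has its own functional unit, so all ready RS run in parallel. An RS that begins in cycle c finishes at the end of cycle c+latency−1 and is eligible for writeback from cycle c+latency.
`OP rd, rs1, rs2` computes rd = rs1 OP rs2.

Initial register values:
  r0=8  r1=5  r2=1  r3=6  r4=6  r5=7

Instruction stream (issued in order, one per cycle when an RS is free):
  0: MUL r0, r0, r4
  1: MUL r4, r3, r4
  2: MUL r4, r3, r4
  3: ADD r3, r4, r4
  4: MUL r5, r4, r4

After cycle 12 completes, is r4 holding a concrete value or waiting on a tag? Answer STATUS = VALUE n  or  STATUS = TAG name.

STATUS = VALUE 216

c1: issue MUL r0<-Mul1 | r0:Mul1,r1:5,r2:1,r3:6,r4:6,r5:7
c2: issue MUL r4<-Mul2 | r0:Mul1,r1:5,r2:1,r3:6,r4:Mul2,r5:7
c3: stall | r0:Mul1,r1:5,r2:1,r3:6,r4:Mul2,r5:7
c4: stall | r0:Mul1,r1:5,r2:1,r3:6,r4:Mul2,r5:7
c5: stall | r0:Mul1,r1:5,r2:1,r3:6,r4:Mul2,r5:7
c6: CDB Mul1=48; issue MUL r4<-Mul1 | r0:48,r1:5,r2:1,r3:6,r4:Mul1,r5:7
c7: CDB Mul2=36; issue ADD r3<-Add1 | r0:48,r1:5,r2:1,r3:Add1,r4:Mul1,r5:7
c8: issue MUL r5<-Mul2 | r0:48,r1:5,r2:1,r3:Add1,r4:Mul1,r5:Mul2
c9: - | r0:48,r1:5,r2:1,r3:Add1,r4:Mul1,r5:Mul2
c10: - | r0:48,r1:5,r2:1,r3:Add1,r4:Mul1,r5:Mul2
c11: - | r0:48,r1:5,r2:1,r3:Add1,r4:Mul1,r5:Mul2
c12: CDB Mul1=216 | r0:48,r1:5,r2:1,r3:Add1,r4:216,r5:Mul2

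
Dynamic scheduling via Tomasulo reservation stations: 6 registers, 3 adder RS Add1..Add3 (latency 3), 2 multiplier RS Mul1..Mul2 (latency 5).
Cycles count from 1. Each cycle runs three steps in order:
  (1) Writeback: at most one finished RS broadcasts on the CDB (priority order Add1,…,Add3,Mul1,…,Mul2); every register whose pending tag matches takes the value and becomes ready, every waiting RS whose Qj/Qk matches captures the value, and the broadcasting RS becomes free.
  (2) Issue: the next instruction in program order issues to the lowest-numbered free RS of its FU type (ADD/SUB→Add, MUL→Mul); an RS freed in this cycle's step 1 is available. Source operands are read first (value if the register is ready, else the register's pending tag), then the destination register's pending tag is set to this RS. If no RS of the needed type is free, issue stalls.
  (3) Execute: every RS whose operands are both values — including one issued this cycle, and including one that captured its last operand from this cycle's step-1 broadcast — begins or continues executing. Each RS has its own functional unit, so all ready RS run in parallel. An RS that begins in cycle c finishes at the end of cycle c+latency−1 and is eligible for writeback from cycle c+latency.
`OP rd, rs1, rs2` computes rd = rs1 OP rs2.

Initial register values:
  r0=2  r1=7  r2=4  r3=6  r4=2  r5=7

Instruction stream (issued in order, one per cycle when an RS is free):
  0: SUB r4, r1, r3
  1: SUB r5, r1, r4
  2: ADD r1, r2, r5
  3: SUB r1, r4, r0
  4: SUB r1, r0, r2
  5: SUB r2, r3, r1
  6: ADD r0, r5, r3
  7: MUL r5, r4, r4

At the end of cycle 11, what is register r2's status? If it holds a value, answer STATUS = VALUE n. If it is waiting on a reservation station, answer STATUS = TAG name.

STATUS = TAG Add2

  c1: issue SUB r4<-Add1  regs: r0:2,r1:7,r2:4,r3:6,r4:Add1,r5:7
  c2: issue SUB r5<-Add2  regs: r0:2,r1:7,r2:4,r3:6,r4:Add1,r5:Add2
  c3: issue ADD r1<-Add3  regs: r0:2,r1:Add3,r2:4,r3:6,r4:Add1,r5:Add2
  c4: CDB Add1=1; issue SUB r1<-Add1  regs: r0:2,r1:Add1,r2:4,r3:6,r4:1,r5:Add2
  c5: stall  regs: r0:2,r1:Add1,r2:4,r3:6,r4:1,r5:Add2
  c6: stall  regs: r0:2,r1:Add1,r2:4,r3:6,r4:1,r5:Add2
  c7: CDB Add1=-1; issue SUB r1<-Add1  regs: r0:2,r1:Add1,r2:4,r3:6,r4:1,r5:Add2
  c8: CDB Add2=6; issue SUB r2<-Add2  regs: r0:2,r1:Add1,r2:Add2,r3:6,r4:1,r5:6
  c9: stall  regs: r0:2,r1:Add1,r2:Add2,r3:6,r4:1,r5:6
  c10: CDB Add1=-2; issue ADD r0<-Add1  regs: r0:Add1,r1:-2,r2:Add2,r3:6,r4:1,r5:6
  c11: CDB Add3=10; issue MUL r5<-Mul1  regs: r0:Add1,r1:-2,r2:Add2,r3:6,r4:1,r5:Mul1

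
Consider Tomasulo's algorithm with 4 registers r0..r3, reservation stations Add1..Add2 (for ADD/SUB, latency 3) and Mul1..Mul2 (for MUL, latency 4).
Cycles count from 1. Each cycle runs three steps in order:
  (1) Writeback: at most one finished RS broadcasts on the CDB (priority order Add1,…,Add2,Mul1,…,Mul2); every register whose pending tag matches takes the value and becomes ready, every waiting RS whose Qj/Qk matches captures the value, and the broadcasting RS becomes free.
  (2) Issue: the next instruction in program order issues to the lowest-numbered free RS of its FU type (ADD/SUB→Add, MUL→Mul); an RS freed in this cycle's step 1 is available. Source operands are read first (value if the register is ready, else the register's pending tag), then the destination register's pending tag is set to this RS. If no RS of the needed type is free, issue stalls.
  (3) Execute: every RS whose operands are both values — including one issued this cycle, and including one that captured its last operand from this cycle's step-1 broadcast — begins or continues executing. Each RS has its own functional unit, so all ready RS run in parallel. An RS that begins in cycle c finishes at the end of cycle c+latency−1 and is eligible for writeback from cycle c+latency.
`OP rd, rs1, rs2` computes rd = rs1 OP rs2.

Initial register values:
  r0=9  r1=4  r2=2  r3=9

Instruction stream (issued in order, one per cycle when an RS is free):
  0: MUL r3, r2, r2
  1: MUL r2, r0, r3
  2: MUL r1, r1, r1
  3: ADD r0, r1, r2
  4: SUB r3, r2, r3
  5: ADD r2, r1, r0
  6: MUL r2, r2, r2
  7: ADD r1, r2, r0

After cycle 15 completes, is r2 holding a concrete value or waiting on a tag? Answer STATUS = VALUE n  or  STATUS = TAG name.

cycle 1: issue MUL r3<-Mul1 // r0:9,r1:4,r2:2,r3:Mul1
cycle 2: issue MUL r2<-Mul2 // r0:9,r1:4,r2:Mul2,r3:Mul1
cycle 3: stall // r0:9,r1:4,r2:Mul2,r3:Mul1
cycle 4: stall // r0:9,r1:4,r2:Mul2,r3:Mul1
cycle 5: CDB Mul1=4; issue MUL r1<-Mul1 // r0:9,r1:Mul1,r2:Mul2,r3:4
cycle 6: issue ADD r0<-Add1 // r0:Add1,r1:Mul1,r2:Mul2,r3:4
cycle 7: issue SUB r3<-Add2 // r0:Add1,r1:Mul1,r2:Mul2,r3:Add2
cycle 8: stall // r0:Add1,r1:Mul1,r2:Mul2,r3:Add2
cycle 9: CDB Mul1=16; stall // r0:Add1,r1:16,r2:Mul2,r3:Add2
cycle 10: CDB Mul2=36; stall // r0:Add1,r1:16,r2:36,r3:Add2
cycle 11: stall // r0:Add1,r1:16,r2:36,r3:Add2
cycle 12: stall // r0:Add1,r1:16,r2:36,r3:Add2
cycle 13: CDB Add1=52; issue ADD r2<-Add1 // r0:52,r1:16,r2:Add1,r3:Add2
cycle 14: CDB Add2=32; issue MUL r2<-Mul1 // r0:52,r1:16,r2:Mul1,r3:32
cycle 15: issue ADD r1<-Add2 // r0:52,r1:Add2,r2:Mul1,r3:32

STATUS = TAG Mul1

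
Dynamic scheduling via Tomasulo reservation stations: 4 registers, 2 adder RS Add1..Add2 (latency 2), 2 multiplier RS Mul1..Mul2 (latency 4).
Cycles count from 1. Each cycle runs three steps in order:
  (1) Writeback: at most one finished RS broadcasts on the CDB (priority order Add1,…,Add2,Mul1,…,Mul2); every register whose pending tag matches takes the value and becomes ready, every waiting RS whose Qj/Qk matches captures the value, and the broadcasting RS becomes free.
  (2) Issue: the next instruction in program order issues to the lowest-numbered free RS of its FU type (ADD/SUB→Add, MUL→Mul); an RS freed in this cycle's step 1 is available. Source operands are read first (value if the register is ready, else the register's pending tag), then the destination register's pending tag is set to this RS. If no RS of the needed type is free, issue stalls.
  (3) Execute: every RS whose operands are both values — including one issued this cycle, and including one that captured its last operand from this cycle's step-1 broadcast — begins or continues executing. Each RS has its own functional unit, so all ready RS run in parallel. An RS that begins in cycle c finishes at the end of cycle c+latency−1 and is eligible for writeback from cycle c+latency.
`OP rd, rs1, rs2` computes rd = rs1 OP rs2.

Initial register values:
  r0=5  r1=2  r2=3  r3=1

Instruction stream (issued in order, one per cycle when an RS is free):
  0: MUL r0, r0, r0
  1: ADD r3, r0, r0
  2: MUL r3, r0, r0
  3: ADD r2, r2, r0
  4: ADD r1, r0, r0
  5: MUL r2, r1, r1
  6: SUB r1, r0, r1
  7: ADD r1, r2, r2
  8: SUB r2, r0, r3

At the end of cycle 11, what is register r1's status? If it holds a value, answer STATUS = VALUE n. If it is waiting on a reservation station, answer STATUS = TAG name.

STATUS = TAG Add2

cycle 1: issue MUL r0<-Mul1 // r0:Mul1,r1:2,r2:3,r3:1
cycle 2: issue ADD r3<-Add1 // r0:Mul1,r1:2,r2:3,r3:Add1
cycle 3: issue MUL r3<-Mul2 // r0:Mul1,r1:2,r2:3,r3:Mul2
cycle 4: issue ADD r2<-Add2 // r0:Mul1,r1:2,r2:Add2,r3:Mul2
cycle 5: CDB Mul1=25; stall // r0:25,r1:2,r2:Add2,r3:Mul2
cycle 6: stall // r0:25,r1:2,r2:Add2,r3:Mul2
cycle 7: CDB Add1=50; issue ADD r1<-Add1 // r0:25,r1:Add1,r2:Add2,r3:Mul2
cycle 8: CDB Add2=28; issue MUL r2<-Mul1 // r0:25,r1:Add1,r2:Mul1,r3:Mul2
cycle 9: CDB Add1=50; issue SUB r1<-Add1 // r0:25,r1:Add1,r2:Mul1,r3:Mul2
cycle 10: CDB Mul2=625; issue ADD r1<-Add2 // r0:25,r1:Add2,r2:Mul1,r3:625
cycle 11: CDB Add1=-25; issue SUB r2<-Add1 // r0:25,r1:Add2,r2:Add1,r3:625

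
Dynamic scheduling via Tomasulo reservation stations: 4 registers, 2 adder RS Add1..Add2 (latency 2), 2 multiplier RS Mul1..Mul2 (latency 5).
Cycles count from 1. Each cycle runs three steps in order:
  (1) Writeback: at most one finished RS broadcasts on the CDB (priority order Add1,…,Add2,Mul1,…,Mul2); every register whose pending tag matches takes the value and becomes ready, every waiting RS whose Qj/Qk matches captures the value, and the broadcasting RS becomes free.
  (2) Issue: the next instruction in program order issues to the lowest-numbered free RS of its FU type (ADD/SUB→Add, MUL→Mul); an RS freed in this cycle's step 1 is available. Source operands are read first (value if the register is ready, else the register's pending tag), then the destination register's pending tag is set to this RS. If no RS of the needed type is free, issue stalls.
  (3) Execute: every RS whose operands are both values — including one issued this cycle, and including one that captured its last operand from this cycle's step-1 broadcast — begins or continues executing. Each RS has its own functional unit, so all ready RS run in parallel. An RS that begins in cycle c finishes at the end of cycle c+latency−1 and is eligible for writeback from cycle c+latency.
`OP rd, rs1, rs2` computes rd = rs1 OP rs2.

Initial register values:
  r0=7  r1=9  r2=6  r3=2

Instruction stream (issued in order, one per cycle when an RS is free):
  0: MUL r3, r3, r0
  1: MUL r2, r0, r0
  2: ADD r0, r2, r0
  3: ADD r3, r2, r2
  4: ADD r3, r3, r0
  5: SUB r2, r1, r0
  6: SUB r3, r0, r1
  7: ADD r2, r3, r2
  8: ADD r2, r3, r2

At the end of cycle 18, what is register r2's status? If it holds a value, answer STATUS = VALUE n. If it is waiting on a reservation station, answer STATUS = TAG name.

  c1: issue MUL r3<-Mul1  regs: r0:7,r1:9,r2:6,r3:Mul1
  c2: issue MUL r2<-Mul2  regs: r0:7,r1:9,r2:Mul2,r3:Mul1
  c3: issue ADD r0<-Add1  regs: r0:Add1,r1:9,r2:Mul2,r3:Mul1
  c4: issue ADD r3<-Add2  regs: r0:Add1,r1:9,r2:Mul2,r3:Add2
  c5: stall  regs: r0:Add1,r1:9,r2:Mul2,r3:Add2
  c6: CDB Mul1=14; stall  regs: r0:Add1,r1:9,r2:Mul2,r3:Add2
  c7: CDB Mul2=49; stall  regs: r0:Add1,r1:9,r2:49,r3:Add2
  c8: stall  regs: r0:Add1,r1:9,r2:49,r3:Add2
  c9: CDB Add1=56; issue ADD r3<-Add1  regs: r0:56,r1:9,r2:49,r3:Add1
  c10: CDB Add2=98; issue SUB r2<-Add2  regs: r0:56,r1:9,r2:Add2,r3:Add1
  c11: stall  regs: r0:56,r1:9,r2:Add2,r3:Add1
  c12: CDB Add1=154; issue SUB r3<-Add1  regs: r0:56,r1:9,r2:Add2,r3:Add1
  c13: CDB Add2=-47; issue ADD r2<-Add2  regs: r0:56,r1:9,r2:Add2,r3:Add1
  c14: CDB Add1=47; issue ADD r2<-Add1  regs: r0:56,r1:9,r2:Add1,r3:47
  c15: -  regs: r0:56,r1:9,r2:Add1,r3:47
  c16: CDB Add2=0  regs: r0:56,r1:9,r2:Add1,r3:47
  c17: -  regs: r0:56,r1:9,r2:Add1,r3:47
  c18: CDB Add1=47  regs: r0:56,r1:9,r2:47,r3:47

STATUS = VALUE 47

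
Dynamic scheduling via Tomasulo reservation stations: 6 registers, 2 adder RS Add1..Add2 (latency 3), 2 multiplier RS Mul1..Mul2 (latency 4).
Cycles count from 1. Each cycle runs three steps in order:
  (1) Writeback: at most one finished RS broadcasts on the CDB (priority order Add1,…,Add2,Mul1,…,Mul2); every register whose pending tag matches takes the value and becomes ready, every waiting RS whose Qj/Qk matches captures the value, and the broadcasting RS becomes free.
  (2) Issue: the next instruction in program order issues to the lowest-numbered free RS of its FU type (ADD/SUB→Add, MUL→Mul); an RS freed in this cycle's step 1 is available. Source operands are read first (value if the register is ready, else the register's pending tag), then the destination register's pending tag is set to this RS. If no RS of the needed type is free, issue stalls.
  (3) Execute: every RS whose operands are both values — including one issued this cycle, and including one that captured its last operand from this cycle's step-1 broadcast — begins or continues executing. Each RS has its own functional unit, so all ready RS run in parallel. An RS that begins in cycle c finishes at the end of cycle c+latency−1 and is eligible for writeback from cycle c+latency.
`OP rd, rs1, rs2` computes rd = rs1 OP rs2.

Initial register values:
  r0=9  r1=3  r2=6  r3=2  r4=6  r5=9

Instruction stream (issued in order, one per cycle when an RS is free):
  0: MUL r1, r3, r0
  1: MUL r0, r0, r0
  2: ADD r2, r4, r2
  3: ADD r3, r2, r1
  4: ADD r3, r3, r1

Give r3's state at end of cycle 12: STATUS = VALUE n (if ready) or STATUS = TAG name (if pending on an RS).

STATUS = VALUE 48

cycle 1: issue MUL r1<-Mul1 // r0:9,r1:Mul1,r2:6,r3:2,r4:6,r5:9
cycle 2: issue MUL r0<-Mul2 // r0:Mul2,r1:Mul1,r2:6,r3:2,r4:6,r5:9
cycle 3: issue ADD r2<-Add1 // r0:Mul2,r1:Mul1,r2:Add1,r3:2,r4:6,r5:9
cycle 4: issue ADD r3<-Add2 // r0:Mul2,r1:Mul1,r2:Add1,r3:Add2,r4:6,r5:9
cycle 5: CDB Mul1=18; stall // r0:Mul2,r1:18,r2:Add1,r3:Add2,r4:6,r5:9
cycle 6: CDB Add1=12; issue ADD r3<-Add1 // r0:Mul2,r1:18,r2:12,r3:Add1,r4:6,r5:9
cycle 7: CDB Mul2=81 // r0:81,r1:18,r2:12,r3:Add1,r4:6,r5:9
cycle 8: - // r0:81,r1:18,r2:12,r3:Add1,r4:6,r5:9
cycle 9: CDB Add2=30 // r0:81,r1:18,r2:12,r3:Add1,r4:6,r5:9
cycle 10: - // r0:81,r1:18,r2:12,r3:Add1,r4:6,r5:9
cycle 11: - // r0:81,r1:18,r2:12,r3:Add1,r4:6,r5:9
cycle 12: CDB Add1=48 // r0:81,r1:18,r2:12,r3:48,r4:6,r5:9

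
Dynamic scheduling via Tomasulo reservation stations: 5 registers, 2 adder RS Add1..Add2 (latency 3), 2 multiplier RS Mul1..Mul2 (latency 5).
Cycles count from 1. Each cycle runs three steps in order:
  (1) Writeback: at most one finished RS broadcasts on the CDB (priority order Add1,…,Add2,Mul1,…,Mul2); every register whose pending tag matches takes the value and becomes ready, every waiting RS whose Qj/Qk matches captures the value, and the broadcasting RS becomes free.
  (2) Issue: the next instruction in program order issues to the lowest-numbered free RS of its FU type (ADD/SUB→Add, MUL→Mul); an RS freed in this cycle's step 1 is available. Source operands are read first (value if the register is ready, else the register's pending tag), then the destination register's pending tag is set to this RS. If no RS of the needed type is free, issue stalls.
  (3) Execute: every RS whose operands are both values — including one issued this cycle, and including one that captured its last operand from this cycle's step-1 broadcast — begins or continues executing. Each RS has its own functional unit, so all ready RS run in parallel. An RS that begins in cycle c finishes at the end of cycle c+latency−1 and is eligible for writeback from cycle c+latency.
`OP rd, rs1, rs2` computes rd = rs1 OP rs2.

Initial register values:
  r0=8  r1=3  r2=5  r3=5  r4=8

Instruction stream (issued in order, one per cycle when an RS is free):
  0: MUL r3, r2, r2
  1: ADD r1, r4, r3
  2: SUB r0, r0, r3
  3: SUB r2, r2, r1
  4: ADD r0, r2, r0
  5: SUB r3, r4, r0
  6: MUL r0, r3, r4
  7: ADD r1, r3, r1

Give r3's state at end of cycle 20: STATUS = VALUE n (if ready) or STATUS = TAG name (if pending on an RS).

cycle 1: issue MUL r3<-Mul1 // r0:8,r1:3,r2:5,r3:Mul1,r4:8
cycle 2: issue ADD r1<-Add1 // r0:8,r1:Add1,r2:5,r3:Mul1,r4:8
cycle 3: issue SUB r0<-Add2 // r0:Add2,r1:Add1,r2:5,r3:Mul1,r4:8
cycle 4: stall // r0:Add2,r1:Add1,r2:5,r3:Mul1,r4:8
cycle 5: stall // r0:Add2,r1:Add1,r2:5,r3:Mul1,r4:8
cycle 6: CDB Mul1=25; stall // r0:Add2,r1:Add1,r2:5,r3:25,r4:8
cycle 7: stall // r0:Add2,r1:Add1,r2:5,r3:25,r4:8
cycle 8: stall // r0:Add2,r1:Add1,r2:5,r3:25,r4:8
cycle 9: CDB Add1=33; issue SUB r2<-Add1 // r0:Add2,r1:33,r2:Add1,r3:25,r4:8
cycle 10: CDB Add2=-17; issue ADD r0<-Add2 // r0:Add2,r1:33,r2:Add1,r3:25,r4:8
cycle 11: stall // r0:Add2,r1:33,r2:Add1,r3:25,r4:8
cycle 12: CDB Add1=-28; issue SUB r3<-Add1 // r0:Add2,r1:33,r2:-28,r3:Add1,r4:8
cycle 13: issue MUL r0<-Mul1 // r0:Mul1,r1:33,r2:-28,r3:Add1,r4:8
cycle 14: stall // r0:Mul1,r1:33,r2:-28,r3:Add1,r4:8
cycle 15: CDB Add2=-45; issue ADD r1<-Add2 // r0:Mul1,r1:Add2,r2:-28,r3:Add1,r4:8
cycle 16: - // r0:Mul1,r1:Add2,r2:-28,r3:Add1,r4:8
cycle 17: - // r0:Mul1,r1:Add2,r2:-28,r3:Add1,r4:8
cycle 18: CDB Add1=53 // r0:Mul1,r1:Add2,r2:-28,r3:53,r4:8
cycle 19: - // r0:Mul1,r1:Add2,r2:-28,r3:53,r4:8
cycle 20: - // r0:Mul1,r1:Add2,r2:-28,r3:53,r4:8

STATUS = VALUE 53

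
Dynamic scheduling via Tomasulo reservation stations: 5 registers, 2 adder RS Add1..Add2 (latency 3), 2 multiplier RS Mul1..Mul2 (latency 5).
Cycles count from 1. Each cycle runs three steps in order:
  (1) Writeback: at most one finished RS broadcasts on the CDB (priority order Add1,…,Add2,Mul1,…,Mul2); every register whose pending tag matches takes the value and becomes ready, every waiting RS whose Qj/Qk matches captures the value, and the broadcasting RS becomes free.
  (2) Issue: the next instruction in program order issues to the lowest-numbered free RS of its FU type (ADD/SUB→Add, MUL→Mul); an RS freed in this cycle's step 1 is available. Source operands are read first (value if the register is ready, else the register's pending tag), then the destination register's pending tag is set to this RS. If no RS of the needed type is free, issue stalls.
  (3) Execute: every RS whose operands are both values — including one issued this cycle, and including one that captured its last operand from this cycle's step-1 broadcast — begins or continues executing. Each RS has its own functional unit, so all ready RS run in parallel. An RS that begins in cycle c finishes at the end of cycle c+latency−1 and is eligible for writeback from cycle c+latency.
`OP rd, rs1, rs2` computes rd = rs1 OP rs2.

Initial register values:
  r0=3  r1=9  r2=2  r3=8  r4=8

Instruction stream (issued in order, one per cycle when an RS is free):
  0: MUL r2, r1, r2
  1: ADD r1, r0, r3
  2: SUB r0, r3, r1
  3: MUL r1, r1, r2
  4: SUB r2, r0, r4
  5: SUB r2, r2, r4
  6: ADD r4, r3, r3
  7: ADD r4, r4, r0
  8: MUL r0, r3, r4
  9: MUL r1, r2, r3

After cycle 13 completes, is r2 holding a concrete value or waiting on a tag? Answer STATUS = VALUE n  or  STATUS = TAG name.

c1: issue MUL r2<-Mul1 | r0:3,r1:9,r2:Mul1,r3:8,r4:8
c2: issue ADD r1<-Add1 | r0:3,r1:Add1,r2:Mul1,r3:8,r4:8
c3: issue SUB r0<-Add2 | r0:Add2,r1:Add1,r2:Mul1,r3:8,r4:8
c4: issue MUL r1<-Mul2 | r0:Add2,r1:Mul2,r2:Mul1,r3:8,r4:8
c5: CDB Add1=11; issue SUB r2<-Add1 | r0:Add2,r1:Mul2,r2:Add1,r3:8,r4:8
c6: CDB Mul1=18; stall | r0:Add2,r1:Mul2,r2:Add1,r3:8,r4:8
c7: stall | r0:Add2,r1:Mul2,r2:Add1,r3:8,r4:8
c8: CDB Add2=-3; issue SUB r2<-Add2 | r0:-3,r1:Mul2,r2:Add2,r3:8,r4:8
c9: stall | r0:-3,r1:Mul2,r2:Add2,r3:8,r4:8
c10: stall | r0:-3,r1:Mul2,r2:Add2,r3:8,r4:8
c11: CDB Add1=-11; issue ADD r4<-Add1 | r0:-3,r1:Mul2,r2:Add2,r3:8,r4:Add1
c12: CDB Mul2=198; stall | r0:-3,r1:198,r2:Add2,r3:8,r4:Add1
c13: stall | r0:-3,r1:198,r2:Add2,r3:8,r4:Add1

STATUS = TAG Add2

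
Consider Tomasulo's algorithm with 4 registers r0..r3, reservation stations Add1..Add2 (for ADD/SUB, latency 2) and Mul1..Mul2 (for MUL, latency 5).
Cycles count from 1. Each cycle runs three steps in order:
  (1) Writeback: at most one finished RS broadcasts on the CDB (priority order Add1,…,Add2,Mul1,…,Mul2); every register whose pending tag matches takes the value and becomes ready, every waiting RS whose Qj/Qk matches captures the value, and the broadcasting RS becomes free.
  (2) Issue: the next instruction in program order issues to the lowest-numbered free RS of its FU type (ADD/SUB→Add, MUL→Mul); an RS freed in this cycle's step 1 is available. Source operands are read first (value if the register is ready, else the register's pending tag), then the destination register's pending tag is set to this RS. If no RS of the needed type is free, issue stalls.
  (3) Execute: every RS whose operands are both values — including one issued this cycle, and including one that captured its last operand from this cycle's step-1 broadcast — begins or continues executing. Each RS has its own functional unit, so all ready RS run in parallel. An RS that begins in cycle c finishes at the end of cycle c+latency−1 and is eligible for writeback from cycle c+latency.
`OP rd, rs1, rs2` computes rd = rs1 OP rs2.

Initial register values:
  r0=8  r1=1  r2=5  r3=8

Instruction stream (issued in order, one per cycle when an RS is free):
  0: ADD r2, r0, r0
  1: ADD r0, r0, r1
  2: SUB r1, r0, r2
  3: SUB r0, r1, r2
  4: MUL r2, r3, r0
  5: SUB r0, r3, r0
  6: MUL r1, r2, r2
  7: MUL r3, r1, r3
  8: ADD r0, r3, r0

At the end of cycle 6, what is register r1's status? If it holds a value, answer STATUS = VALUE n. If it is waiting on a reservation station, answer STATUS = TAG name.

cycle 1: issue ADD r2<-Add1 // r0:8,r1:1,r2:Add1,r3:8
cycle 2: issue ADD r0<-Add2 // r0:Add2,r1:1,r2:Add1,r3:8
cycle 3: CDB Add1=16; issue SUB r1<-Add1 // r0:Add2,r1:Add1,r2:16,r3:8
cycle 4: CDB Add2=9; issue SUB r0<-Add2 // r0:Add2,r1:Add1,r2:16,r3:8
cycle 5: issue MUL r2<-Mul1 // r0:Add2,r1:Add1,r2:Mul1,r3:8
cycle 6: CDB Add1=-7; issue SUB r0<-Add1 // r0:Add1,r1:-7,r2:Mul1,r3:8

STATUS = VALUE -7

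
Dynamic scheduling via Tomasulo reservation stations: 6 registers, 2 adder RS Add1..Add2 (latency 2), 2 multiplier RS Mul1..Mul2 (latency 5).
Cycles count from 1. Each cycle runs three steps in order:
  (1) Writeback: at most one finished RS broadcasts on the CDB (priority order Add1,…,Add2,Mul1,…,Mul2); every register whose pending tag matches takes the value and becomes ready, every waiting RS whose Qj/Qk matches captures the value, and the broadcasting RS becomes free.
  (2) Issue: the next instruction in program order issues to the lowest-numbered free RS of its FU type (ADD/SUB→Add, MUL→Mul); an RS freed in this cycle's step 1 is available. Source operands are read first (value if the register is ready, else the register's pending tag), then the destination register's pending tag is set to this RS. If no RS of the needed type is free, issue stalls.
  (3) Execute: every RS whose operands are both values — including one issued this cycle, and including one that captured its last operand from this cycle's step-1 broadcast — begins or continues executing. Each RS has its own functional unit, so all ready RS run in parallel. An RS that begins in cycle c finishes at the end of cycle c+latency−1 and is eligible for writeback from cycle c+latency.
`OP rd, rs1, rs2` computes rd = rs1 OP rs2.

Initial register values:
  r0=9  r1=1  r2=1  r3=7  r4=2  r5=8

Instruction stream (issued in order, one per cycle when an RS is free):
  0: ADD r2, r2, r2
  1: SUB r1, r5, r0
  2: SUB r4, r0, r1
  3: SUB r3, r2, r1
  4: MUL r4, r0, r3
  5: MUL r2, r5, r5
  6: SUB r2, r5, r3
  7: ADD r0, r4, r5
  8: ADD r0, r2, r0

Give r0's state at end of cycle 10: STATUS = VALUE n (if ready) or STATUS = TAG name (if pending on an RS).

STATUS = TAG Add1

cycle 1: issue ADD r2<-Add1 // r0:9,r1:1,r2:Add1,r3:7,r4:2,r5:8
cycle 2: issue SUB r1<-Add2 // r0:9,r1:Add2,r2:Add1,r3:7,r4:2,r5:8
cycle 3: CDB Add1=2; issue SUB r4<-Add1 // r0:9,r1:Add2,r2:2,r3:7,r4:Add1,r5:8
cycle 4: CDB Add2=-1; issue SUB r3<-Add2 // r0:9,r1:-1,r2:2,r3:Add2,r4:Add1,r5:8
cycle 5: issue MUL r4<-Mul1 // r0:9,r1:-1,r2:2,r3:Add2,r4:Mul1,r5:8
cycle 6: CDB Add1=10; issue MUL r2<-Mul2 // r0:9,r1:-1,r2:Mul2,r3:Add2,r4:Mul1,r5:8
cycle 7: CDB Add2=3; issue SUB r2<-Add1 // r0:9,r1:-1,r2:Add1,r3:3,r4:Mul1,r5:8
cycle 8: issue ADD r0<-Add2 // r0:Add2,r1:-1,r2:Add1,r3:3,r4:Mul1,r5:8
cycle 9: CDB Add1=5; issue ADD r0<-Add1 // r0:Add1,r1:-1,r2:5,r3:3,r4:Mul1,r5:8
cycle 10: - // r0:Add1,r1:-1,r2:5,r3:3,r4:Mul1,r5:8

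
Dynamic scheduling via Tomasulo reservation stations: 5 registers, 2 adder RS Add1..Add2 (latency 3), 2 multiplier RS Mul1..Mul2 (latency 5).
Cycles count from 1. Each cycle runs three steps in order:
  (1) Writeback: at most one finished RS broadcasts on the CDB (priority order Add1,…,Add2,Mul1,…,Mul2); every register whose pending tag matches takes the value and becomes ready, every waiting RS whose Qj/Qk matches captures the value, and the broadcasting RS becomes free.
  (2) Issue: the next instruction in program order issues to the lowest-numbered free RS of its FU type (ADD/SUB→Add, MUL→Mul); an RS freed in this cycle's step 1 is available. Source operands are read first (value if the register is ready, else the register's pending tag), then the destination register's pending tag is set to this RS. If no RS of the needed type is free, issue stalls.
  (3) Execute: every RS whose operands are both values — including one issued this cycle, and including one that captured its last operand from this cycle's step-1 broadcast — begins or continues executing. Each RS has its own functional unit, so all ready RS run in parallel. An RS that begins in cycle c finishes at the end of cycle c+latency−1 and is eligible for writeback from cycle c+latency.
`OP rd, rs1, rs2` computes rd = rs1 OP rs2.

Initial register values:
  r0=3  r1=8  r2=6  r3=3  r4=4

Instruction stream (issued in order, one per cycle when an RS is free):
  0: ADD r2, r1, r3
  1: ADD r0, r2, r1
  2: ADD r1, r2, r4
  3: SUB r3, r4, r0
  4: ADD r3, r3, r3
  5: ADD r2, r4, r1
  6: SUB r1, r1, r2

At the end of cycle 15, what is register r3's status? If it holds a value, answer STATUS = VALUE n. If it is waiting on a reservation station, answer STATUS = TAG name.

STATUS = VALUE -30

c1: issue ADD r2<-Add1 | r0:3,r1:8,r2:Add1,r3:3,r4:4
c2: issue ADD r0<-Add2 | r0:Add2,r1:8,r2:Add1,r3:3,r4:4
c3: stall | r0:Add2,r1:8,r2:Add1,r3:3,r4:4
c4: CDB Add1=11; issue ADD r1<-Add1 | r0:Add2,r1:Add1,r2:11,r3:3,r4:4
c5: stall | r0:Add2,r1:Add1,r2:11,r3:3,r4:4
c6: stall | r0:Add2,r1:Add1,r2:11,r3:3,r4:4
c7: CDB Add1=15; issue SUB r3<-Add1 | r0:Add2,r1:15,r2:11,r3:Add1,r4:4
c8: CDB Add2=19; issue ADD r3<-Add2 | r0:19,r1:15,r2:11,r3:Add2,r4:4
c9: stall | r0:19,r1:15,r2:11,r3:Add2,r4:4
c10: stall | r0:19,r1:15,r2:11,r3:Add2,r4:4
c11: CDB Add1=-15; issue ADD r2<-Add1 | r0:19,r1:15,r2:Add1,r3:Add2,r4:4
c12: stall | r0:19,r1:15,r2:Add1,r3:Add2,r4:4
c13: stall | r0:19,r1:15,r2:Add1,r3:Add2,r4:4
c14: CDB Add1=19; issue SUB r1<-Add1 | r0:19,r1:Add1,r2:19,r3:Add2,r4:4
c15: CDB Add2=-30 | r0:19,r1:Add1,r2:19,r3:-30,r4:4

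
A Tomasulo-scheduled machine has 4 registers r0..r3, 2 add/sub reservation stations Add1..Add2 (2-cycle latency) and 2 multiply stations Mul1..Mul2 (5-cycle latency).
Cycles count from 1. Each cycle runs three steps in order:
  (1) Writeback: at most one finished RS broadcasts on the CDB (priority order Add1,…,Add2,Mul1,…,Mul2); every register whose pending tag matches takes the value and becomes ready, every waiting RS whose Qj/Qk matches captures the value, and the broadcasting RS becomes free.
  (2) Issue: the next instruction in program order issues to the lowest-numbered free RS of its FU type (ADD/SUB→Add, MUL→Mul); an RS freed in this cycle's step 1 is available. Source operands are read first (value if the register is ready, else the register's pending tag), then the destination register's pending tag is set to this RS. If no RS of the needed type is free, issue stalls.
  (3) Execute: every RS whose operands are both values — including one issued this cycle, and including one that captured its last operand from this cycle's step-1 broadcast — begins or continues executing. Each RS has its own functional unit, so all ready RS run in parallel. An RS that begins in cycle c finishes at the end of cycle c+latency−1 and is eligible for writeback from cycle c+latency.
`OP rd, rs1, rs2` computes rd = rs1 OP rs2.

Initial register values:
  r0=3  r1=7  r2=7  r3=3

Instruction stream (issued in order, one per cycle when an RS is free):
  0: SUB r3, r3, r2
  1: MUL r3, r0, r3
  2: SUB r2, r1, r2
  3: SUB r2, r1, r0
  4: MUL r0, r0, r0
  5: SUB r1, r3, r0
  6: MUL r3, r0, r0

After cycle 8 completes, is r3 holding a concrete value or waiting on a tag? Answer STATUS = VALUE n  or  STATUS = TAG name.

c1: issue SUB r3<-Add1 | r0:3,r1:7,r2:7,r3:Add1
c2: issue MUL r3<-Mul1 | r0:3,r1:7,r2:7,r3:Mul1
c3: CDB Add1=-4; issue SUB r2<-Add1 | r0:3,r1:7,r2:Add1,r3:Mul1
c4: issue SUB r2<-Add2 | r0:3,r1:7,r2:Add2,r3:Mul1
c5: CDB Add1=0; issue MUL r0<-Mul2 | r0:Mul2,r1:7,r2:Add2,r3:Mul1
c6: CDB Add2=4; issue SUB r1<-Add1 | r0:Mul2,r1:Add1,r2:4,r3:Mul1
c7: stall | r0:Mul2,r1:Add1,r2:4,r3:Mul1
c8: CDB Mul1=-12; issue MUL r3<-Mul1 | r0:Mul2,r1:Add1,r2:4,r3:Mul1

STATUS = TAG Mul1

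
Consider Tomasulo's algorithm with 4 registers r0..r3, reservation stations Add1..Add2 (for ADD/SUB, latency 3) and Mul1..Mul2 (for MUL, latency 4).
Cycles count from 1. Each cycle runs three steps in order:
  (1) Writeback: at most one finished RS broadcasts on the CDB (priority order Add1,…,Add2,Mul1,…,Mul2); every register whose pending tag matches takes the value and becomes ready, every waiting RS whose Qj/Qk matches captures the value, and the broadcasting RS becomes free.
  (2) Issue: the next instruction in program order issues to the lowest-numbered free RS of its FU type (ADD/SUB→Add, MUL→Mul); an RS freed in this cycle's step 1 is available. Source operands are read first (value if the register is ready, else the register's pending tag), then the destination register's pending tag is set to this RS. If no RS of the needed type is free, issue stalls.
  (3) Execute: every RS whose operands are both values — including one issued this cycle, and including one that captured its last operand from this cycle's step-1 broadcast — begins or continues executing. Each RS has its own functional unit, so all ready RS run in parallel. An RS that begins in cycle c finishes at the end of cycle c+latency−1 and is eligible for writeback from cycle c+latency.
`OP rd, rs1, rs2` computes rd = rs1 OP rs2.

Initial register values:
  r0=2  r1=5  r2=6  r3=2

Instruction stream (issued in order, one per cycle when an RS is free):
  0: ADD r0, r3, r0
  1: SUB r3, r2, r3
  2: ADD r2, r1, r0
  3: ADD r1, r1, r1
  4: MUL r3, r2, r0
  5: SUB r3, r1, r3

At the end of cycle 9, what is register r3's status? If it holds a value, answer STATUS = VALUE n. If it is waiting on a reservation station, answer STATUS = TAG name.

c1: issue ADD r0<-Add1 | r0:Add1,r1:5,r2:6,r3:2
c2: issue SUB r3<-Add2 | r0:Add1,r1:5,r2:6,r3:Add2
c3: stall | r0:Add1,r1:5,r2:6,r3:Add2
c4: CDB Add1=4; issue ADD r2<-Add1 | r0:4,r1:5,r2:Add1,r3:Add2
c5: CDB Add2=4; issue ADD r1<-Add2 | r0:4,r1:Add2,r2:Add1,r3:4
c6: issue MUL r3<-Mul1 | r0:4,r1:Add2,r2:Add1,r3:Mul1
c7: CDB Add1=9; issue SUB r3<-Add1 | r0:4,r1:Add2,r2:9,r3:Add1
c8: CDB Add2=10 | r0:4,r1:10,r2:9,r3:Add1
c9: - | r0:4,r1:10,r2:9,r3:Add1

STATUS = TAG Add1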